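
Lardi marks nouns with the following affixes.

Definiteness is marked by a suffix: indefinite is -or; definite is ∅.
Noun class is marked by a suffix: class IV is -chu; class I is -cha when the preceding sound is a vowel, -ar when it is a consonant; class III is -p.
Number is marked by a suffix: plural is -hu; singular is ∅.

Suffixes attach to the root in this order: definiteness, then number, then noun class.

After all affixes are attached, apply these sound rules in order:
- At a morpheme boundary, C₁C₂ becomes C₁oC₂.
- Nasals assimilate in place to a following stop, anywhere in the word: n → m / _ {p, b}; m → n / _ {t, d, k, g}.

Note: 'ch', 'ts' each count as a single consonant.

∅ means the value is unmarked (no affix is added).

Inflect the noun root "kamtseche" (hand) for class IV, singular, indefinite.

Attach definiteness indefinite -or → kamtsecheor.
number = singular: zero marking, form stays kamtsecheor.
Attach noun class class IV -chu → kamtsecheorchu.
Apply epenthesis: kamtsecheorchu → kamtsecheorochu.
Nasal assimilation: no change.

kamtsecheorochu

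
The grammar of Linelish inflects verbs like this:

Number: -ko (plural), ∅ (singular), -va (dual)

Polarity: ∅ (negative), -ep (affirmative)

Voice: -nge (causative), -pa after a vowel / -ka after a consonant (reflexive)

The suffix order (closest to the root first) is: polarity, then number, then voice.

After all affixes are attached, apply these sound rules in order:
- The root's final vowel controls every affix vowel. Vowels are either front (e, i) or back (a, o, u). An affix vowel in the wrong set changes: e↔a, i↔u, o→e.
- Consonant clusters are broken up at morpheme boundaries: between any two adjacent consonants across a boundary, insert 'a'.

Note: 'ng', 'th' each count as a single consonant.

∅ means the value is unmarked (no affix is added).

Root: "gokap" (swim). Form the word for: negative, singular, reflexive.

polarity = negative: zero marking, form stays gokap.
number = singular: zero marking, form stays gokap.
Attach voice reflexive -ka (after consonant 'p') → gokapka.
Vowel harmony: no change.
Apply epenthesis: gokapka → gokapaka.

gokapaka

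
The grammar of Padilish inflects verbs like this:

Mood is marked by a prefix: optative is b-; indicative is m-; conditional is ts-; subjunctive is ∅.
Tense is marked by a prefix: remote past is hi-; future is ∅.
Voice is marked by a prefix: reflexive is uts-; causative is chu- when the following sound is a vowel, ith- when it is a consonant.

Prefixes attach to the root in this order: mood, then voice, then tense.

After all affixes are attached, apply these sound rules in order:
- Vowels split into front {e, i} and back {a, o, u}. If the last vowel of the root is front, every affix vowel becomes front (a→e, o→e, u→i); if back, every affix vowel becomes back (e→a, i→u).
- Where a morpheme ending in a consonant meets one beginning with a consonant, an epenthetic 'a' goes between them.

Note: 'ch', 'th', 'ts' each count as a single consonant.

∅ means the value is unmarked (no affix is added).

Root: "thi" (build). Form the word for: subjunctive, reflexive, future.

mood = subjunctive: zero marking, form stays thi.
Attach voice reflexive uts- → utsthi.
tense = future: zero marking, form stays utsthi.
Apply vowel harmony: utsthi → itsthi.
Apply epenthesis: itsthi → itsathi.

itsathi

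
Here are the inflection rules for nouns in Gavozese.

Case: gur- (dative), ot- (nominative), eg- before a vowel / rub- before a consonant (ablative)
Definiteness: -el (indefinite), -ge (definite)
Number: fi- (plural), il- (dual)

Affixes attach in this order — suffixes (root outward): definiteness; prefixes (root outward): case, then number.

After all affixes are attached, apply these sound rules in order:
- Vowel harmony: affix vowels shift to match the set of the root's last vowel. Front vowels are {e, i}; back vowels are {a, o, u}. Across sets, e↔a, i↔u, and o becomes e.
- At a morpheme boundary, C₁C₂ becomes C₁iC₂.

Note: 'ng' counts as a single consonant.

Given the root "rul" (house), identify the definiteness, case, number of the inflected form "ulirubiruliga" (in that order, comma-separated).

Segment: il-rub-rul-ge.
definiteness: -ge → definite.
case: eg/rub- → ablative.
number: il- → dual.

definite, ablative, dual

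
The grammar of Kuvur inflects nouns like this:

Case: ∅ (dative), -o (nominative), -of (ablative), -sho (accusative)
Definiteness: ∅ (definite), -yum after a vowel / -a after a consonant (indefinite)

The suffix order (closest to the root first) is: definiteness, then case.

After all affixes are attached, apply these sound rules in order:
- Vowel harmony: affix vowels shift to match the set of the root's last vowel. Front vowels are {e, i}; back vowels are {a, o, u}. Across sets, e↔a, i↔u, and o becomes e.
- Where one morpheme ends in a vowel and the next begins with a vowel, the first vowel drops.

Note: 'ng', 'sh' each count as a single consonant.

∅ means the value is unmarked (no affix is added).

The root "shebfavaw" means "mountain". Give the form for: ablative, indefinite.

Attach definiteness indefinite -a (after consonant 'w') → shebfavawa.
Attach case ablative -of → shebfavawaof.
Vowel harmony: no change.
Apply vowel deletion: shebfavawaof → shebfavawof.

shebfavawof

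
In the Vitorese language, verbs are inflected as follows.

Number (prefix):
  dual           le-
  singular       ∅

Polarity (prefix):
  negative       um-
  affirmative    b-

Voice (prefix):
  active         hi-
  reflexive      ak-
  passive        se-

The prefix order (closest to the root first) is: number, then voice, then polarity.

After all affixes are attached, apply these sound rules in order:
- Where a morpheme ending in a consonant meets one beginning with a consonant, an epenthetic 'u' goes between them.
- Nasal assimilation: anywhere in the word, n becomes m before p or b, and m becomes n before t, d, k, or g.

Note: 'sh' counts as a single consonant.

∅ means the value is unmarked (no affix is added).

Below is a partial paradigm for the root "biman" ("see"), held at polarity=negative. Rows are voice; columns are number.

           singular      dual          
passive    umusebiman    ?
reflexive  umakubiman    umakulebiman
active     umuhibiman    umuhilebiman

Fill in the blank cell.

umuselebiman

Attach number dual le- → lebiman.
Attach voice passive se- → selebiman.
Attach polarity negative um- → umselebiman.
Apply epenthesis: umselebiman → umuselebiman.
Nasal assimilation: no change.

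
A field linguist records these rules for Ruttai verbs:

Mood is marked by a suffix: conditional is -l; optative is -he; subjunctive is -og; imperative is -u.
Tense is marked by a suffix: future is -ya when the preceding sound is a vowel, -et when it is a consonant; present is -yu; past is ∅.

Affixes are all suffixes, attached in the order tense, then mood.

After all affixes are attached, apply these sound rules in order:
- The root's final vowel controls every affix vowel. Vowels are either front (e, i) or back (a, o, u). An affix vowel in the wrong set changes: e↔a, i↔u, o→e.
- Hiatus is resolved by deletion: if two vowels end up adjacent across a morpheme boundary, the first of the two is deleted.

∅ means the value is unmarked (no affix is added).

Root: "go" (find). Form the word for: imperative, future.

Attach tense future -ya (after vowel 'o') → goya.
Attach mood imperative -u → goyau.
Vowel harmony: no change.
Apply vowel deletion: goyau → goyu.

goyu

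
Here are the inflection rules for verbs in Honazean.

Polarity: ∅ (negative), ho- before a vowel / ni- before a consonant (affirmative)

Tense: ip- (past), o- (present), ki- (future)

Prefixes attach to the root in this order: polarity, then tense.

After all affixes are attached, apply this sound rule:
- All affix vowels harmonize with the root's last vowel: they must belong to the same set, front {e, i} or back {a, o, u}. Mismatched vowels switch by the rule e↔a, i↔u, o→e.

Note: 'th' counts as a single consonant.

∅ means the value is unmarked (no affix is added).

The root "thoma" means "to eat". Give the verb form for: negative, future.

kuthoma

polarity = negative: zero marking, form stays thoma.
Attach tense future ki- → kithoma.
Apply vowel harmony: kithoma → kuthoma.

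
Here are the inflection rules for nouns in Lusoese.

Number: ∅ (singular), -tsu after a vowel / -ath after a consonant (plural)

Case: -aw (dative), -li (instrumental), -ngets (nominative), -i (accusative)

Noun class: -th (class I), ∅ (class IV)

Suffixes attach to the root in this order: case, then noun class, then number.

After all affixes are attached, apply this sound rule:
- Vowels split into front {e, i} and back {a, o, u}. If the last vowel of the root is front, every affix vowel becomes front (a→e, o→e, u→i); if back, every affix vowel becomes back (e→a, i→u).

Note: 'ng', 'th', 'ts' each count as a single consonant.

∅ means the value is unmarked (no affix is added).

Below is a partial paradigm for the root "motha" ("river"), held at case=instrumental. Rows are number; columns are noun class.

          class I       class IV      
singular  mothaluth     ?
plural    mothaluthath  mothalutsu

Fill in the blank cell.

mothalu

Attach case instrumental -li → mothali.
noun class = class IV: zero marking, form stays mothali.
number = singular: zero marking, form stays mothali.
Apply vowel harmony: mothali → mothalu.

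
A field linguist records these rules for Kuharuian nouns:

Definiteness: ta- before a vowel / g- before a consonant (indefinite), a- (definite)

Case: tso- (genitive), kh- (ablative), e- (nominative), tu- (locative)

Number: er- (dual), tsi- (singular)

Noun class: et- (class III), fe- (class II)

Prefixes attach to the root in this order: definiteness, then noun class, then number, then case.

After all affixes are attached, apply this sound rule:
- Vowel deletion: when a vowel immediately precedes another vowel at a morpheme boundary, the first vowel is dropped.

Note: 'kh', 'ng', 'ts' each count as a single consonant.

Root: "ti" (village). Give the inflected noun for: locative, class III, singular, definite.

Attach definiteness definite a- → ati.
Attach noun class class III et- → etati.
Attach number singular tsi- → tsietati.
Attach case locative tu- → tutsietati.
Apply vowel deletion: tutsietati → tutsetati.

tutsetati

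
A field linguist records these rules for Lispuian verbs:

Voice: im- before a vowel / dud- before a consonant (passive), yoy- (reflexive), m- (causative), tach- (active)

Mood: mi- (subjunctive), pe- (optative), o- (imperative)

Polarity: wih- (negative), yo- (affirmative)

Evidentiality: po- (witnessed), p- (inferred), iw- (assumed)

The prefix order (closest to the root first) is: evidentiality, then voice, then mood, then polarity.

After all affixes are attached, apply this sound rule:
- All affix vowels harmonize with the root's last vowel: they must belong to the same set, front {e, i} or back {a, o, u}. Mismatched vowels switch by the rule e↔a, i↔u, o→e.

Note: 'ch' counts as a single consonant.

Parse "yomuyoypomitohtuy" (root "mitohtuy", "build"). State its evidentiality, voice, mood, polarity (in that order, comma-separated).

witnessed, reflexive, subjunctive, affirmative

Segment: yo-mi-yoy-po-mitohtuy.
evidentiality: po- → witnessed.
voice: yoy- → reflexive.
mood: mi- → subjunctive.
polarity: yo- → affirmative.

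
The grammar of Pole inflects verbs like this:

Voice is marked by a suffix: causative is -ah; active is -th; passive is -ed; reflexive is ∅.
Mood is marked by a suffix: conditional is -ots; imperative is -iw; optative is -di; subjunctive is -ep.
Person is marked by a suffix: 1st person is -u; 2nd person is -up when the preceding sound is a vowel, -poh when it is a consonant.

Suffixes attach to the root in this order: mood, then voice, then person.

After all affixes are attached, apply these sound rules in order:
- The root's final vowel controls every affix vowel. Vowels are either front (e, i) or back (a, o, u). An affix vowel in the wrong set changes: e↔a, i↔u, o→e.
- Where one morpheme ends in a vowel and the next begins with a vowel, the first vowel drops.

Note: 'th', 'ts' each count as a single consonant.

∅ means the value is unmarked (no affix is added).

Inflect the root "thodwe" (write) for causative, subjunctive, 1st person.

Attach mood subjunctive -ep → thodweep.
Attach voice causative -ah → thodweepah.
Attach person 1st person -u → thodweepahu.
Apply vowel harmony: thodweepahu → thodweepehi.
Apply vowel deletion: thodweepehi → thodwepehi.

thodwepehi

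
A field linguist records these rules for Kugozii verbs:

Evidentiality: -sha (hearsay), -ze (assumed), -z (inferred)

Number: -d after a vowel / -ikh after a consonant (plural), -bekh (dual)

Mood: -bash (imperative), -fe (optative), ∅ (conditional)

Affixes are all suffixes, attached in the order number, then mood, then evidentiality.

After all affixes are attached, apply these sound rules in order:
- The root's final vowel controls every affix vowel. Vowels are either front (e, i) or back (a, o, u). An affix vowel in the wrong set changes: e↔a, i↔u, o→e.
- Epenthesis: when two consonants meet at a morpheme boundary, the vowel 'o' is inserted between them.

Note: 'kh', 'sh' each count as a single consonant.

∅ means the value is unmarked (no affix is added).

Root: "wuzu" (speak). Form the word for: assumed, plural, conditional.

wuzudoza

Attach number plural -d (after vowel 'u') → wuzud.
mood = conditional: zero marking, form stays wuzud.
Attach evidentiality assumed -ze → wuzudze.
Apply vowel harmony: wuzudze → wuzudza.
Apply epenthesis: wuzudza → wuzudoza.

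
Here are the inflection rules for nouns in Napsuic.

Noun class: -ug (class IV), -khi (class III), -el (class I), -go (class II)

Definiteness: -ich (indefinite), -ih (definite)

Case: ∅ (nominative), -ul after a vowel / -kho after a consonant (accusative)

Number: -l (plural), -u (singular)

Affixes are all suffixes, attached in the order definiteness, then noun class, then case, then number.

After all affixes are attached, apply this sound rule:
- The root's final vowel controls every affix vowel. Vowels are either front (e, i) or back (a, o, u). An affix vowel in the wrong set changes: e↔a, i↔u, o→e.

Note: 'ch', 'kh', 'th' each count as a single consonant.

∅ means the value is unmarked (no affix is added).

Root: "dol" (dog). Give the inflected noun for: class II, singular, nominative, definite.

doluhgou

Attach definiteness definite -ih → dolih.
Attach noun class class II -go → dolihgo.
case = nominative: zero marking, form stays dolihgo.
Attach number singular -u → dolihgou.
Apply vowel harmony: dolihgou → doluhgou.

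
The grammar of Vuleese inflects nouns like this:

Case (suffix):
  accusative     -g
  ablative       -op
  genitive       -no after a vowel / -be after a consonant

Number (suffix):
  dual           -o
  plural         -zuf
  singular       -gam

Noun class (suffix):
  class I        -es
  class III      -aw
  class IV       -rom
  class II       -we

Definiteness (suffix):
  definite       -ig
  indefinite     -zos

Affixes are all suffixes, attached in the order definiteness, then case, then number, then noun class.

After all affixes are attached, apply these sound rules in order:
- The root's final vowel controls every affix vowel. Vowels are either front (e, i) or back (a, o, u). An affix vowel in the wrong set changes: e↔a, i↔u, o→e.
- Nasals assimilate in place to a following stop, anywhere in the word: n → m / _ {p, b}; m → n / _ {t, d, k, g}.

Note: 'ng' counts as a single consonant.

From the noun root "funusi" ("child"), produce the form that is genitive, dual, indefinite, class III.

Attach definiteness indefinite -zos → funusizos.
Attach case genitive -be (after consonant 's') → funusizosbe.
Attach number dual -o → funusizosbeo.
Attach noun class class III -aw → funusizosbeoaw.
Apply vowel harmony: funusizosbeoaw → funusizesbeeew.
Nasal assimilation: no change.

funusizesbeeew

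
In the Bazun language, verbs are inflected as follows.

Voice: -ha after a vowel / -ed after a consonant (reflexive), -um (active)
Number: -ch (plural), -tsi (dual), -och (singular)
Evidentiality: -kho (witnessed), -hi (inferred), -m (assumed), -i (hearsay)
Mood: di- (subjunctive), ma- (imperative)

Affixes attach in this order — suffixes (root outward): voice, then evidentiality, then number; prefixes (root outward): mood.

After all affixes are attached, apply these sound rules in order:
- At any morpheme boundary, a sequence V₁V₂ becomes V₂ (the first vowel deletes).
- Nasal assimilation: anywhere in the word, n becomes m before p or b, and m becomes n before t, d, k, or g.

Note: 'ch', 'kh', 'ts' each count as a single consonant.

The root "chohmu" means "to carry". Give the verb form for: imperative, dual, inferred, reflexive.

machohmuhahitsi

Attach mood imperative ma- → machohmu.
Attach voice reflexive -ha (after vowel 'u') → machohmuha.
Attach evidentiality inferred -hi → machohmuhahi.
Attach number dual -tsi → machohmuhahitsi.
Vowel deletion: no change.
Nasal assimilation: no change.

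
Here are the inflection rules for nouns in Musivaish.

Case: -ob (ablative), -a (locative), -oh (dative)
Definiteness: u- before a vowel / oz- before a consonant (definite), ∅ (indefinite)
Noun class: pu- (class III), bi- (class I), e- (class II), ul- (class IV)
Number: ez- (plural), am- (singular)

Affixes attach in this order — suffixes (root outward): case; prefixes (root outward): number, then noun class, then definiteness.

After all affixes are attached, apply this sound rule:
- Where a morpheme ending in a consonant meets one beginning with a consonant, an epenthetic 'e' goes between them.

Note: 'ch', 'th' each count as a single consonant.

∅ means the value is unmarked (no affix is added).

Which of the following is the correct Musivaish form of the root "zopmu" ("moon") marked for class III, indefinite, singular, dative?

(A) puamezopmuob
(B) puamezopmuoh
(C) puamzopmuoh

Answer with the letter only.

B

Attach case dative -oh → zopmuoh.
Attach number singular am- → amzopmuoh.
Attach noun class class III pu- → puamzopmuoh.
definiteness = indefinite: zero marking, form stays puamzopmuoh.
Apply epenthesis: puamzopmuoh → puamezopmuoh.
So the correct form is puamezopmuoh, option (B).
(C) puamzopmuoh is wrong: it fails to apply the sound rule(s).
(A) puamezopmuob is wrong: it uses ablative instead of dative for case.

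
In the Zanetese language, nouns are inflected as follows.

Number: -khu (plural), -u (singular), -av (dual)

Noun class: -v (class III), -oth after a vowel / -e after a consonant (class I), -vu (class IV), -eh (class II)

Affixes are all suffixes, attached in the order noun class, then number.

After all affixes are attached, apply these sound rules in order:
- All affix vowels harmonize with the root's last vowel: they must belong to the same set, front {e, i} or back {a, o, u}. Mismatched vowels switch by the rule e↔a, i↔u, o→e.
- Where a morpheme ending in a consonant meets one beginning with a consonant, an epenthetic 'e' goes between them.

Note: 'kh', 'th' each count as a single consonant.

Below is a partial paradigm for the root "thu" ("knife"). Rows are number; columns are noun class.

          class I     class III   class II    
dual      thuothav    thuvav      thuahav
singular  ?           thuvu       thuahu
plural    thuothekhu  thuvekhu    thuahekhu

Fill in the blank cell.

thuothu

Attach noun class class I -oth (after vowel 'u') → thuoth.
Attach number singular -u → thuothu.
Vowel harmony: no change.
Epenthesis: no change.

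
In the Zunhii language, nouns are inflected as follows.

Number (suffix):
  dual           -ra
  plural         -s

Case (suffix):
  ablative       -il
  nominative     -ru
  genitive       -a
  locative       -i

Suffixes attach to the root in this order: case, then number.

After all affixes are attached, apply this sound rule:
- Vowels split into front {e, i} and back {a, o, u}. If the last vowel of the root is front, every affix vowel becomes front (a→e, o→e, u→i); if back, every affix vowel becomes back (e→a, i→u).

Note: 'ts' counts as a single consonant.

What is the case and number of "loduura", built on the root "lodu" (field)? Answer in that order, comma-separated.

Segment: lodu-i-ra.
case: -i → locative.
number: -ra → dual.

locative, dual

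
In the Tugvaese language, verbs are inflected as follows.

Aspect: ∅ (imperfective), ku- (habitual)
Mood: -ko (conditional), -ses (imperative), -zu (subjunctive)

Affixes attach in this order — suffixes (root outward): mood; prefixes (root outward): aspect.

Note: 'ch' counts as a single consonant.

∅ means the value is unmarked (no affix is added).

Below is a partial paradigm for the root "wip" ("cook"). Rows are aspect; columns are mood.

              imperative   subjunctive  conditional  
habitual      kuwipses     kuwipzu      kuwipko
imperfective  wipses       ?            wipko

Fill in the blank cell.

aspect = imperfective: zero marking, form stays wip.
Attach mood subjunctive -zu → wipzu.

wipzu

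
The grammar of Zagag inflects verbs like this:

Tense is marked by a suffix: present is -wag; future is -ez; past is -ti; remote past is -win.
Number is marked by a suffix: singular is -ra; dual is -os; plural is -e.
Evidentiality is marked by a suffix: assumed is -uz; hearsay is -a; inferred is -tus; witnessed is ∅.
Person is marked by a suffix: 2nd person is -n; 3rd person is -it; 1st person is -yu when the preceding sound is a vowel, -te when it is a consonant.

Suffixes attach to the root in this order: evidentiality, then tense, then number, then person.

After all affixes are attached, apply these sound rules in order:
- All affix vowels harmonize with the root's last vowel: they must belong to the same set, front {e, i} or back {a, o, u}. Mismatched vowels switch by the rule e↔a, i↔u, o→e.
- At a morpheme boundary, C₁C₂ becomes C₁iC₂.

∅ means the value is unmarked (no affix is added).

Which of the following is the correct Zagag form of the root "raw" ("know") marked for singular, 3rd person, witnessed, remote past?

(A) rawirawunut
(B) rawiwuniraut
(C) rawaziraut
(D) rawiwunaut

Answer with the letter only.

evidentiality = witnessed: zero marking, form stays raw.
Attach tense remote past -win → rawwin.
Attach number singular -ra → rawwinra.
Attach person 3rd person -it → rawwinrait.
Apply vowel harmony: rawwinrait → rawwunraut.
Apply epenthesis: rawwunraut → rawiwuniraut.
So the correct form is rawiwuniraut, option (B).
(C) rawaziraut is wrong: it uses future instead of remote past for tense.
(D) rawiwunaut is wrong: it uses plural instead of singular for number.
(A) rawirawunut is wrong: it has the affixes in the wrong order.

B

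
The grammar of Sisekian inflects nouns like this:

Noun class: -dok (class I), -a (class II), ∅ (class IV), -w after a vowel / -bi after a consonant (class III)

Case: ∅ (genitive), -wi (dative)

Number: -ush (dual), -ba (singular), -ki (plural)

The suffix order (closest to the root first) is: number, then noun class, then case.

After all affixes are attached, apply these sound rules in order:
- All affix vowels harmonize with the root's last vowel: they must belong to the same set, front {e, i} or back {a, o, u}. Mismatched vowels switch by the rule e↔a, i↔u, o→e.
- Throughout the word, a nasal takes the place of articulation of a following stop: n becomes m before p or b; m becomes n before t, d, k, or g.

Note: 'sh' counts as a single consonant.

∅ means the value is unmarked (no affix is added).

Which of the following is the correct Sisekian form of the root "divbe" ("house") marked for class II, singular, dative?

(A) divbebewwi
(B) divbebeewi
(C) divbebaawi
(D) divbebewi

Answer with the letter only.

Attach number singular -ba → divbeba.
Attach noun class class II -a → divbebaa.
Attach case dative -wi → divbebaawi.
Apply vowel harmony: divbebaawi → divbebeewi.
Nasal assimilation: no change.
So the correct form is divbebeewi, option (B).
(A) divbebewwi is wrong: it uses class III instead of class II for noun class.
(D) divbebewi is wrong: it uses class IV instead of class II for noun class.
(C) divbebaawi is wrong: it fails to apply the sound rule(s).

B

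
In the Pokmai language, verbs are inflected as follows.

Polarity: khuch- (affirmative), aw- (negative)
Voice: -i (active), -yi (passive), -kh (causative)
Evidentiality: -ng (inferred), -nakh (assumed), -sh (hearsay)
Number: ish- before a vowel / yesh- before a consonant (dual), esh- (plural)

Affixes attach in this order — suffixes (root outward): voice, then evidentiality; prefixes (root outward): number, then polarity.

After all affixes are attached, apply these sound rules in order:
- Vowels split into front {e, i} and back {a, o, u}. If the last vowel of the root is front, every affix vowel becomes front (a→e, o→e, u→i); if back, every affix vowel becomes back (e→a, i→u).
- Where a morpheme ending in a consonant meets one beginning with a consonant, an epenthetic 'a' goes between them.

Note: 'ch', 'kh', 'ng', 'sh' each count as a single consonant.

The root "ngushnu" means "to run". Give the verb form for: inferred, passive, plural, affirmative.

khuchashangushnuyung

Attach voice passive -yi → ngushnuyi.
Attach number plural esh- → eshngushnuyi.
Attach evidentiality inferred -ng → eshngushnuying.
Attach polarity affirmative khuch- → khucheshngushnuying.
Apply vowel harmony: khucheshngushnuying → khuchashngushnuyung.
Apply epenthesis: khuchashngushnuyung → khuchashangushnuyung.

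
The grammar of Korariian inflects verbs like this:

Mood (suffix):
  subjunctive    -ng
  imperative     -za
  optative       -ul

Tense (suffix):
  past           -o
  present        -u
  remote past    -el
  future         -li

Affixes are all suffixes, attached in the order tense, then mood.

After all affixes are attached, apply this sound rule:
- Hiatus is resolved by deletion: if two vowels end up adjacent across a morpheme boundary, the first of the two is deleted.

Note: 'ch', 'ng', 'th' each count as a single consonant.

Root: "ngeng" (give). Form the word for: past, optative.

ngengul

Attach tense past -o → ngengo.
Attach mood optative -ul → ngengoul.
Apply vowel deletion: ngengoul → ngengul.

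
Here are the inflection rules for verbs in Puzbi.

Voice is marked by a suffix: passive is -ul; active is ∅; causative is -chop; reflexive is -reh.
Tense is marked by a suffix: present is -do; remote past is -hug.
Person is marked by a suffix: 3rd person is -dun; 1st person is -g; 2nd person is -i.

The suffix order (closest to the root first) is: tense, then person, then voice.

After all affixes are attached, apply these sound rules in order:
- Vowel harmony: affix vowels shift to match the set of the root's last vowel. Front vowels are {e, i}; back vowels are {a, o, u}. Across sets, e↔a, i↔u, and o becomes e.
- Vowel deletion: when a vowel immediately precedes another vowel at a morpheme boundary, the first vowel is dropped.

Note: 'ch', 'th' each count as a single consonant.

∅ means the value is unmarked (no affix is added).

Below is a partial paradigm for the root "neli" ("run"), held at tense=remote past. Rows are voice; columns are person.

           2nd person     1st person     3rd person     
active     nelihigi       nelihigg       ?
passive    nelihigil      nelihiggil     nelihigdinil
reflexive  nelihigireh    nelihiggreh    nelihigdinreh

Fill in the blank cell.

Attach tense remote past -hug → nelihug.
Attach person 3rd person -dun → nelihugdun.
voice = active: zero marking, form stays nelihugdun.
Apply vowel harmony: nelihugdun → nelihigdin.
Vowel deletion: no change.

nelihigdin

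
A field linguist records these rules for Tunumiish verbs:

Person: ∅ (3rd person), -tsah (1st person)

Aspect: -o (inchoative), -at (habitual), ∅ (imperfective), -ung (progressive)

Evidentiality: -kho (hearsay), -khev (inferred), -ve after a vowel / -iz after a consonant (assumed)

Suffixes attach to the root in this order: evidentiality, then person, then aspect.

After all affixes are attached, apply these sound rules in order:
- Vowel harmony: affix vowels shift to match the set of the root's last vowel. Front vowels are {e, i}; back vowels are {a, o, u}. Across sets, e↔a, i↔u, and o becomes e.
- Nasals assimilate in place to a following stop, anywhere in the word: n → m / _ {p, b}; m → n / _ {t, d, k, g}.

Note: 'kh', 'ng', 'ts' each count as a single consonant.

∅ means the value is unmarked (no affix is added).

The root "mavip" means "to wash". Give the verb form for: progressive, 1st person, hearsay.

mavipkhetsehing

Attach evidentiality hearsay -kho → mavipkho.
Attach person 1st person -tsah → mavipkhotsah.
Attach aspect progressive -ung → mavipkhotsahung.
Apply vowel harmony: mavipkhotsahung → mavipkhetsehing.
Nasal assimilation: no change.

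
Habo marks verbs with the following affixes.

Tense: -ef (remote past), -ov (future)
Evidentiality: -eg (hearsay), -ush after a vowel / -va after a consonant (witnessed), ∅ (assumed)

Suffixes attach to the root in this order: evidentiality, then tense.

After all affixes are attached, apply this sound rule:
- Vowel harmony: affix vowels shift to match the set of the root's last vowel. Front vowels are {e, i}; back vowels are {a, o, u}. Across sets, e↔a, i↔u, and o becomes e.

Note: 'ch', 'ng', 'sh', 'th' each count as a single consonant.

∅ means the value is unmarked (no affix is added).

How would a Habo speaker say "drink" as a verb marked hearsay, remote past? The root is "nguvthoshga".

Attach evidentiality hearsay -eg → nguvthoshgaeg.
Attach tense remote past -ef → nguvthoshgaegef.
Apply vowel harmony: nguvthoshgaegef → nguvthoshgaagaf.

nguvthoshgaagaf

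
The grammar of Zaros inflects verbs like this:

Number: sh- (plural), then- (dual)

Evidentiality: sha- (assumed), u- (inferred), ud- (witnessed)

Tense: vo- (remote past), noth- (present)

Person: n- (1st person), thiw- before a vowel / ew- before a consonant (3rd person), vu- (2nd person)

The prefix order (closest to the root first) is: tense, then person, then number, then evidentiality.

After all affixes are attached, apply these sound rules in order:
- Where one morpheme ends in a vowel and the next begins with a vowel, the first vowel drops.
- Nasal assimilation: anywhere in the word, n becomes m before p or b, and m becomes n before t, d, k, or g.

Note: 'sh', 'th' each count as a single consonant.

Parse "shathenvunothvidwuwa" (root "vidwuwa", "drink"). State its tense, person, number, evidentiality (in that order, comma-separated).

present, 2nd person, dual, assumed

Segment: sha-then-vu-noth-vidwuwa.
tense: noth- → present.
person: vu- → 2nd person.
number: then- → dual.
evidentiality: sha- → assumed.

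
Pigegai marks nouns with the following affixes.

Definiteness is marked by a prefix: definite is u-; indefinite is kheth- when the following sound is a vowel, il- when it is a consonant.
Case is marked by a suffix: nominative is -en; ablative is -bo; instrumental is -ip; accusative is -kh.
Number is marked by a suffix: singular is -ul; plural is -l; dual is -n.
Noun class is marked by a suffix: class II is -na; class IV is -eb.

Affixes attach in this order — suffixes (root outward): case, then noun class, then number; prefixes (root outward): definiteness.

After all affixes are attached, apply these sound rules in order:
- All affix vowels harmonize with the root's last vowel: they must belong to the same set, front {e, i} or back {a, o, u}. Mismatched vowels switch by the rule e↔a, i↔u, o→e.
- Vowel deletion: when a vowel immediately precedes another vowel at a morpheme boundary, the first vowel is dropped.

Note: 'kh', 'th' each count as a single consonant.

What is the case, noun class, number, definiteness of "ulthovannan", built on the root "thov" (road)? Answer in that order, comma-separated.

Segment: il-thov-en-na-n.
case: -en → nominative.
noun class: -na → class II.
number: -n → dual.
definiteness: kheth/il- → indefinite.

nominative, class II, dual, indefinite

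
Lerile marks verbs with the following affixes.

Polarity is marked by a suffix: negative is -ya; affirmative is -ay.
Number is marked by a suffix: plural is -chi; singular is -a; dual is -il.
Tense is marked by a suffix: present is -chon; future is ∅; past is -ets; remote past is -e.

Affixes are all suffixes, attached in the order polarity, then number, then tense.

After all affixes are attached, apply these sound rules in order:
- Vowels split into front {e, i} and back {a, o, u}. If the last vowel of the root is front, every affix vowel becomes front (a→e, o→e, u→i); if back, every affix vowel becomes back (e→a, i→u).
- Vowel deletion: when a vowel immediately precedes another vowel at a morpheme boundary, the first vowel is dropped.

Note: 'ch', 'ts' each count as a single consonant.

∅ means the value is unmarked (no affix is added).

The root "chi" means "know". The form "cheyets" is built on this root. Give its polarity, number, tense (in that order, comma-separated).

affirmative, singular, past

Segment: chi-ay-a-ets.
polarity: -ay → affirmative.
number: -a → singular.
tense: -ets → past.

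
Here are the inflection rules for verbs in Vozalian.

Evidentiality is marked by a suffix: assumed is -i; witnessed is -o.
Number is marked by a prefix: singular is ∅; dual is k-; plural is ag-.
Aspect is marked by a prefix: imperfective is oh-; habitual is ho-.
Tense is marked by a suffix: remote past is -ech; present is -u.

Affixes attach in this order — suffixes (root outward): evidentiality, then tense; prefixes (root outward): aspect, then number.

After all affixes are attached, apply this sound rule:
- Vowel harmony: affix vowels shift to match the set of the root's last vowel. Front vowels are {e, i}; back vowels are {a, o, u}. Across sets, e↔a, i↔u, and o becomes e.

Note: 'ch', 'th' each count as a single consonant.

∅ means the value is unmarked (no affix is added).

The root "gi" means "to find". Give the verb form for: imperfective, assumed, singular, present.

Attach evidentiality assumed -i → gii.
Attach aspect imperfective oh- → ohgii.
Attach tense present -u → ohgiiu.
number = singular: zero marking, form stays ohgiiu.
Apply vowel harmony: ohgiiu → ehgiii.

ehgiii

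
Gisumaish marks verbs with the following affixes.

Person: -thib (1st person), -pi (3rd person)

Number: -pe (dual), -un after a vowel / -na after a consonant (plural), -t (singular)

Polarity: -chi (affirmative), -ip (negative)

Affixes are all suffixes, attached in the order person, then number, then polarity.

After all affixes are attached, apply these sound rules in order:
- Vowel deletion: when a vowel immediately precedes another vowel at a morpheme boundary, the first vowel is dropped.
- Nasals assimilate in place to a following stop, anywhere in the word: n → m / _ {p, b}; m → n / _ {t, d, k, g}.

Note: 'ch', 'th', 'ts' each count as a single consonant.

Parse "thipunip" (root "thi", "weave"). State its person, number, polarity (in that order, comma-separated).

Segment: thi-pi-un-ip.
person: -pi → 3rd person.
number: -un/na → plural.
polarity: -ip → negative.

3rd person, plural, negative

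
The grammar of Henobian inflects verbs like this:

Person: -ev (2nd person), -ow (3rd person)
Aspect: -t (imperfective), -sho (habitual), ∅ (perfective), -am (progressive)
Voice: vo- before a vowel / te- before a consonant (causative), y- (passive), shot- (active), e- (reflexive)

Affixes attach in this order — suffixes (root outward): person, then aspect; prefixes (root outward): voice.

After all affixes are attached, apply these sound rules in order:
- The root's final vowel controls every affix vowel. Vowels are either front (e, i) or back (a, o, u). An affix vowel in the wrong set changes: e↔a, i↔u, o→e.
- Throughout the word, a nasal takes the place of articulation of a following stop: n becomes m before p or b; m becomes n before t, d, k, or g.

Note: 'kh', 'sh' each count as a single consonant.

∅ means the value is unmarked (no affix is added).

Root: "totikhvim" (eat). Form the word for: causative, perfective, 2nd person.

tetotikhvimev

Attach voice causative te- (before consonant 't') → tetotikhvim.
Attach person 2nd person -ev → tetotikhvimev.
aspect = perfective: zero marking, form stays tetotikhvimev.
Vowel harmony: no change.
Nasal assimilation: no change.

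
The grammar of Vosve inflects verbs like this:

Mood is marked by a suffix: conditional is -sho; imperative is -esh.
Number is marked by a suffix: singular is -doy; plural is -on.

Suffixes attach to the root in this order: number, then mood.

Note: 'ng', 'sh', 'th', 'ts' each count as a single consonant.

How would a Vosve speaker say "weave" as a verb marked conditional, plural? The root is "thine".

thineonsho

Attach number plural -on → thineon.
Attach mood conditional -sho → thineonsho.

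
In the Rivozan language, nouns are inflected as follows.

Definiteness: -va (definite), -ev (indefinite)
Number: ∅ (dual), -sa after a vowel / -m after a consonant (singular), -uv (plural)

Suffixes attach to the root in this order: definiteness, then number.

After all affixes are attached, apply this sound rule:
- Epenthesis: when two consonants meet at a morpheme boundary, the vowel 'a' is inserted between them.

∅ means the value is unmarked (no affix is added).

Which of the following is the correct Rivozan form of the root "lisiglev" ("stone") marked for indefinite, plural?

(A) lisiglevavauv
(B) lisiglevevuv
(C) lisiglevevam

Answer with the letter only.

B

Attach definiteness indefinite -ev → lisiglevev.
Attach number plural -uv → lisiglevevuv.
Epenthesis: no change.
So the correct form is lisiglevevuv, option (B).
(C) lisiglevevam is wrong: it uses singular instead of plural for number.
(A) lisiglevavauv is wrong: it uses definite instead of indefinite for definiteness.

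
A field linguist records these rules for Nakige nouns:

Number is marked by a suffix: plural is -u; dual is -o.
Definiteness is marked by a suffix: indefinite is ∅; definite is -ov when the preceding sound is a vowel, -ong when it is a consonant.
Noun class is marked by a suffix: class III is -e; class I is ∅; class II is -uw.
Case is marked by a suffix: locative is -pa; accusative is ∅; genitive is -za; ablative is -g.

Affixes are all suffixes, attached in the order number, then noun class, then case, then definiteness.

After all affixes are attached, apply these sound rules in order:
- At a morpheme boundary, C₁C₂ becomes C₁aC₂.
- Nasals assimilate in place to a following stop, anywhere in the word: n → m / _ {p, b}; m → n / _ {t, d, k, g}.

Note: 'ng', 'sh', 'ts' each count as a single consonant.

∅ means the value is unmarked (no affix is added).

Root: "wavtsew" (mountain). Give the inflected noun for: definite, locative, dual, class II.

Attach number dual -o → wavtsewo.
Attach noun class class II -uw → wavtsewouw.
Attach case locative -pa → wavtsewouwpa.
Attach definiteness definite -ov (after vowel 'a') → wavtsewouwpaov.
Apply epenthesis: wavtsewouwpaov → wavtsewouwapaov.
Nasal assimilation: no change.

wavtsewouwapaov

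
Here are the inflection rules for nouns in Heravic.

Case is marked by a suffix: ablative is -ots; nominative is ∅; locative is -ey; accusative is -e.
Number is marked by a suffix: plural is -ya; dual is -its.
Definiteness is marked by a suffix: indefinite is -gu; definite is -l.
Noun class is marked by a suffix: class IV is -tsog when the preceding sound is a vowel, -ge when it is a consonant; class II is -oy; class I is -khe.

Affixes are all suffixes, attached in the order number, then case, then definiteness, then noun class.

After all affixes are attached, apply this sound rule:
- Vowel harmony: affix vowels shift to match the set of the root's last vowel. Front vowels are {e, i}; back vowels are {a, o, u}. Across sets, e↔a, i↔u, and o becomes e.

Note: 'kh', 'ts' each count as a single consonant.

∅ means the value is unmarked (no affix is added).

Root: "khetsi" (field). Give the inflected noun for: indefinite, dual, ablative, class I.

Attach number dual -its → khetsiits.
Attach case ablative -ots → khetsiitsots.
Attach definiteness indefinite -gu → khetsiitsotsgu.
Attach noun class class I -khe → khetsiitsotsgukhe.
Apply vowel harmony: khetsiitsotsgukhe → khetsiitsetsgikhe.

khetsiitsetsgikhe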